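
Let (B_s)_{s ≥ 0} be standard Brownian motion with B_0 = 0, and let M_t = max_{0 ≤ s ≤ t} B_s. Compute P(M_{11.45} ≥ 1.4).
P(M_{11.45} ≥ 1.4) = 2·P(B_{11.45} ≥ 1.4) = 2(1 − Φ(1.4/√11.45)) ≈ 0.6791

By the reflection principle for Brownian motion, P(M_t ≥ a) = 2 · P(B_t ≥ a) for a ≥ 0. Since B_t ~ N(0, t), P(B_t ≥ 1.4) = 1 − Φ(1.4/√t) = 1 − Φ(1.4/√11.45) = 1 − Φ(0.4137). So
  P(M_{11.45} ≥ 1.4) = 2(1 − Φ(0.4137)) ≈ 0.6791.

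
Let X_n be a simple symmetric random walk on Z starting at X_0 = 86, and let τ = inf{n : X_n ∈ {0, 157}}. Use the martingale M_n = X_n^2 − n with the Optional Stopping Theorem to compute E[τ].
E[τ] = 6106

M_n = X_n^2 − n is a martingale (since E[X_{n+1}^2 | F_n] = X_n^2 + 1). By OST (τ has finite mean in a bounded region), E[M_τ] = E[M_0] = X_0^2 − 0 = 86^2 = 7396. Also E[M_τ] = E[X_τ^2] − E[τ]. The walk exits at 0 or 157, with P(hit 157 first) = 86/157, so E[X_τ^2] = 157^2 · 86/157 + 0 = 13502. Thus E[τ] = E[X_τ^2] − E[M_τ] = 13502 − 7396 = 6106 = 86(157 − 86) = 6106.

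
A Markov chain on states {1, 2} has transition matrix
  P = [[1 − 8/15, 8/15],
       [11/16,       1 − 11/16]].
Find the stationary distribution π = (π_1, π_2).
π_1 = 165/293, π_2 = 128/293

Solve πP = π with π_1 + π_2 = 1. From πP = π: π_1 · (1 − 8/15) + π_2 · 11/16 = π_1 ⇒ π_2 · 11/16 = π_1 · 8/15 ⇒ π_2/π_1 = (8/15)/(11/16) = 128/165. Together with π_1 + π_2 = 1:
  π_1 = (11/16)/(8/15 + 11/16) = (11/16)/(293/240) = 165/293,
  π_2 = (8/15)/(8/15 + 11/16) = (8/15)/(293/240) = 128/293.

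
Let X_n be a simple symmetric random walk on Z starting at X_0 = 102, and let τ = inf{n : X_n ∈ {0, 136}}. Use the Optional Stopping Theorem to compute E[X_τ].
E[X_τ] = 102

X_n is a martingale and τ is a bounded-mean stopping time (indeed τ is finite a.s. with bounded expectation since the walk is in a bounded region). By the OST, E[X_τ] = E[X_0] = 102. Equivalently: E[X_τ] = 136 · P(hit 136 first) + 0 · P(hit 0 first) = 136 · (102/136) = 102.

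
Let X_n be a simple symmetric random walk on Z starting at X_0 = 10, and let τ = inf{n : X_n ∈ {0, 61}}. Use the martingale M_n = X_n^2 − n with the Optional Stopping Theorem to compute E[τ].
E[τ] = 510

M_n = X_n^2 − n is a martingale (since E[X_{n+1}^2 | F_n] = X_n^2 + 1). By OST (τ has finite mean in a bounded region), E[M_τ] = E[M_0] = X_0^2 − 0 = 10^2 = 100. Also E[M_τ] = E[X_τ^2] − E[τ]. The walk exits at 0 or 61, with P(hit 61 first) = 10/61, so E[X_τ^2] = 61^2 · 10/61 + 0 = 610. Thus E[τ] = E[X_τ^2] − E[M_τ] = 610 − 100 = 510 = 10(61 − 10) = 510.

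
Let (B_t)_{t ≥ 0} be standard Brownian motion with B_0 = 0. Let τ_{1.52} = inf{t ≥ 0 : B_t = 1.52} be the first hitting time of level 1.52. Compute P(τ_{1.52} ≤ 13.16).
P(τ_{1.52} ≤ 13.16) = 2(1 − Φ(1.52/√13.16)) = 2(1 − Φ(0.4190)) ≈ 0.6752

By the reflection principle for standard BM, P(τ_b ≤ t) = 2 · P(B_t ≥ b). Since B_t ~ N(0, t), P(B_t ≥ 1.52) = 1 − Φ(1.52/√t) = 1 − Φ(1.52/√13.16) = 1 − Φ(0.4190) ≈ 0.33761. Doubling: P(τ_{1.52} ≤ 13.16) ≈ 2 · 0.33761 = 0.67522 ≈ 0.6752.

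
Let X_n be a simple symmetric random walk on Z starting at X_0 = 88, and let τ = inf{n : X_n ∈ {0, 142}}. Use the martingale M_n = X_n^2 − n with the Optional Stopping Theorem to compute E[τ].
E[τ] = 4752

M_n = X_n^2 − n is a martingale (since E[X_{n+1}^2 | F_n] = X_n^2 + 1). By OST (τ has finite mean in a bounded region), E[M_τ] = E[M_0] = X_0^2 − 0 = 88^2 = 7744. Also E[M_τ] = E[X_τ^2] − E[τ]. The walk exits at 0 or 142, with P(hit 142 first) = 88/142, so E[X_τ^2] = 142^2 · 88/142 + 0 = 12496. Thus E[τ] = E[X_τ^2] − E[M_τ] = 12496 − 7744 = 4752 = 88(142 − 88) = 4752.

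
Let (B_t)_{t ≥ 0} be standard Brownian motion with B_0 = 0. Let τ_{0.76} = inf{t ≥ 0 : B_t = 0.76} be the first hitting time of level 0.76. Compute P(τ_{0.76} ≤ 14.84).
P(τ_{0.76} ≤ 14.84) = 2(1 − Φ(0.76/√14.84)) = 2(1 − Φ(0.1973)) ≈ 0.8436

By the reflection principle for standard BM, P(τ_b ≤ t) = 2 · P(B_t ≥ b). Since B_t ~ N(0, t), P(B_t ≥ 0.76) = 1 − Φ(0.76/√t) = 1 − Φ(0.76/√14.84) = 1 − Φ(0.1973) ≈ 0.42180. Doubling: P(τ_{0.76} ≤ 14.84) ≈ 2 · 0.42180 = 0.84360 ≈ 0.8436.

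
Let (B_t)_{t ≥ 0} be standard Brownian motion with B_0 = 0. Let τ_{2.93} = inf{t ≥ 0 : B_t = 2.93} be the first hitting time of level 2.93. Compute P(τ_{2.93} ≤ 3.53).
P(τ_{2.93} ≤ 3.53) = 2(1 − Φ(2.93/√3.53)) = 2(1 − Φ(1.5595)) ≈ 0.1189

By the reflection principle for standard BM, P(τ_b ≤ t) = 2 · P(B_t ≥ b). Since B_t ~ N(0, t), P(B_t ≥ 2.93) = 1 − Φ(2.93/√t) = 1 − Φ(2.93/√3.53) = 1 − Φ(1.5595) ≈ 0.05944. Doubling: P(τ_{2.93} ≤ 3.53) ≈ 2 · 0.05944 = 0.11888 ≈ 0.1189.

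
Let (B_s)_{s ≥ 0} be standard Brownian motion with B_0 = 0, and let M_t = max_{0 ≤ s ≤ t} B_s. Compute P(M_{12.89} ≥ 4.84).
P(M_{12.89} ≥ 4.84) = 2·P(B_{12.89} ≥ 4.84) = 2(1 − Φ(4.84/√12.89)) ≈ 0.1776

By the reflection principle for Brownian motion, P(M_t ≥ a) = 2 · P(B_t ≥ a) for a ≥ 0. Since B_t ~ N(0, t), P(B_t ≥ 4.84) = 1 − Φ(4.84/√t) = 1 − Φ(4.84/√12.89) = 1 − Φ(1.3481). So
  P(M_{12.89} ≥ 4.84) = 2(1 − Φ(1.3481)) ≈ 0.1776.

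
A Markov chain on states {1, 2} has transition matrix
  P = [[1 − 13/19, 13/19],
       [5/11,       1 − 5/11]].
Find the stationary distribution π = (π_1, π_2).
π_1 = 95/238, π_2 = 143/238

Solve πP = π with π_1 + π_2 = 1. From πP = π: π_1 · (1 − 13/19) + π_2 · 5/11 = π_1 ⇒ π_2 · 5/11 = π_1 · 13/19 ⇒ π_2/π_1 = (13/19)/(5/11) = 143/95. Together with π_1 + π_2 = 1:
  π_1 = (5/11)/(13/19 + 5/11) = (5/11)/(238/209) = 95/238,
  π_2 = (13/19)/(13/19 + 5/11) = (13/19)/(238/209) = 143/238.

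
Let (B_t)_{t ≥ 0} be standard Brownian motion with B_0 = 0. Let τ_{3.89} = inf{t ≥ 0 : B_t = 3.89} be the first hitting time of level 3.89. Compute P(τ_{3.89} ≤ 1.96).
P(τ_{3.89} ≤ 1.96) = 2(1 − Φ(3.89/√1.96)) = 2(1 − Φ(2.7786)) ≈ 0.0055

By the reflection principle for standard BM, P(τ_b ≤ t) = 2 · P(B_t ≥ b). Since B_t ~ N(0, t), P(B_t ≥ 3.89) = 1 − Φ(3.89/√t) = 1 − Φ(3.89/√1.96) = 1 − Φ(2.7786) ≈ 0.00273. Doubling: P(τ_{3.89} ≤ 1.96) ≈ 2 · 0.00273 = 0.00546 ≈ 0.0055.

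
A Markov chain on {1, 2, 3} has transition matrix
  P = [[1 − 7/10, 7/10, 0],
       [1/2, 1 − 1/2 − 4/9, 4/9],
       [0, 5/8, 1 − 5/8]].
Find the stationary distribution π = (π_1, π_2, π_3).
π = (225/764, 315/764, 56/191)

This is a birth-death chain on three states, which satisfies detailed balance: π_1 · P_{12} = π_2 · P_{21} and π_2 · P_{23} = π_3 · P_{32}.
From π_1 · 7/10 = π_2 · 1/2: π_2/π_1 = (7/10)/(1/2) = 7/5.
From π_2 · 4/9 = π_3 · 5/8: π_3/π_2 = (4/9)/(5/8) = 32/45.
Take π_1 proportional to 1; then unnormalized π = (1, 7/5, 224/225). Normalize by dividing by the sum 764/225:
  π = (225/764, 315/764, 56/191).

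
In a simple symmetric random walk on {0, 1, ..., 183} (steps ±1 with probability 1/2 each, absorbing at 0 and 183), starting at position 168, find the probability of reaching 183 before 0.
P(hit 183 before 0) = 168/183 = 56/61

Let u_k = P(hit 183 before 0 | start at k). Then u_0 = 0, u_183 = 1, and u_k = u_{k-1}/2 + u_{k+1}/2 for 1 ≤ k ≤ 182. This harmonic recurrence is solved by u_k = k/183, giving u_168 = 168/183 = 56/61.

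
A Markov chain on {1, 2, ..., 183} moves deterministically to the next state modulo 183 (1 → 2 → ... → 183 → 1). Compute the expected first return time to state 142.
E[T_142 | X_0 = 142] = 183

The chain cycles deterministically, so starting at state 142 it returns in exactly 183 steps. Equivalently, the stationary distribution is uniform π_j = 1/183 for every state j, so by Kac's formula E[T_142] = 1/π_142 = 183.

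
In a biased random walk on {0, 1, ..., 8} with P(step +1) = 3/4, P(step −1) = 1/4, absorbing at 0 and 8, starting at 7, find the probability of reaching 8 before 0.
P(hit 8 before 0) = (1 − (1/3)^7) / (1 − (1/3)^8) = 3279/3280

Let u_k denote P(reach 8 before 0 | start at k). Boundary: u_0 = 0, u_8 = 1. Recurrence: u_k = 3/4·u_{k+1} + 1/4·u_{k-1} for 1 ≤ k ≤ 7. Try u_k = A + B·r^k with r = q/p = (1/4)/(3/4) = 1/3. Substitution satisfies the recurrence; boundary conditions give:
  u_k = (1 − r^k) / (1 − r^N) = (1 − (1/3)^7) / (1 − (1/3)^8) = 3279/3280.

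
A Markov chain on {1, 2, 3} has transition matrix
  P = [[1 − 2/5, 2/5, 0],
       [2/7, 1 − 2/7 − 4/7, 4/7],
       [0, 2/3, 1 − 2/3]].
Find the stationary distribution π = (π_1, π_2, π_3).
π = (5/18, 7/18, 1/3)

This is a birth-death chain on three states, which satisfies detailed balance: π_1 · P_{12} = π_2 · P_{21} and π_2 · P_{23} = π_3 · P_{32}.
From π_1 · 2/5 = π_2 · 2/7: π_2/π_1 = (2/5)/(2/7) = 7/5.
From π_2 · 4/7 = π_3 · 2/3: π_3/π_2 = (4/7)/(2/3) = 6/7.
Take π_1 proportional to 1; then unnormalized π = (1, 7/5, 6/5). Normalize by dividing by the sum 18/5:
  π = (5/18, 7/18, 1/3).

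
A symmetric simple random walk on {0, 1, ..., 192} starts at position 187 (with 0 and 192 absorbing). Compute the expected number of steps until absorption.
E[τ | X_0 = 187] = 935

Let v_k = E[τ | X_0 = k]. Boundary: v_0 = v_192 = 0. Recurrence: v_k = 1 + (v_{k-1} + v_{k+1})/2 for 1 ≤ k ≤ 191. The particular solution to v_k − (v_{k-1} + v_{k+1})/2 = 1 is v_k = −k^2. Adding homogeneous solution A + B k and matching boundaries gives v_k = k (192 − k). Substituting k = 187: v_187 = 187 · 5 = 935.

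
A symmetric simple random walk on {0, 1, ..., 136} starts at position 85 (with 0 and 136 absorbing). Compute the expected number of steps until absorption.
E[τ | X_0 = 85] = 4335

Let v_k = E[τ | X_0 = k]. Boundary: v_0 = v_136 = 0. Recurrence: v_k = 1 + (v_{k-1} + v_{k+1})/2 for 1 ≤ k ≤ 135. The particular solution to v_k − (v_{k-1} + v_{k+1})/2 = 1 is v_k = −k^2. Adding homogeneous solution A + B k and matching boundaries gives v_k = k (136 − k). Substituting k = 85: v_85 = 85 · 51 = 4335.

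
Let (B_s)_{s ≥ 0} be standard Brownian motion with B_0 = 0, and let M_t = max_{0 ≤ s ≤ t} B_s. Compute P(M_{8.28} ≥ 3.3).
P(M_{8.28} ≥ 3.3) = 2·P(B_{8.28} ≥ 3.3) = 2(1 − Φ(3.3/√8.28)) ≈ 0.2515

By the reflection principle for Brownian motion, P(M_t ≥ a) = 2 · P(B_t ≥ a) for a ≥ 0. Since B_t ~ N(0, t), P(B_t ≥ 3.3) = 1 − Φ(3.3/√t) = 1 − Φ(3.3/√8.28) = 1 − Φ(1.1468). So
  P(M_{8.28} ≥ 3.3) = 2(1 − Φ(1.1468)) ≈ 0.2515.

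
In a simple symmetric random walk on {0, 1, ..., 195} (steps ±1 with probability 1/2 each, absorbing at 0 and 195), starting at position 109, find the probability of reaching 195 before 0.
P(hit 195 before 0) = 109/195

Let u_k = P(hit 195 before 0 | start at k). Then u_0 = 0, u_195 = 1, and u_k = u_{k-1}/2 + u_{k+1}/2 for 1 ≤ k ≤ 194. This harmonic recurrence is solved by u_k = k/195, giving u_109 = 109/195.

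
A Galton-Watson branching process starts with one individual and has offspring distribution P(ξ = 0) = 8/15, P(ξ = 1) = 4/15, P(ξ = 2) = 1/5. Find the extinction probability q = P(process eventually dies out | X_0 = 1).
q = 1

Mean offspring μ = 0·8/15 + 1·4/15 + 2·1/5 = 2/3 ≤ 1. For μ ≤ 1 with offspring not concentrated at 1, the Galton-Watson process goes extinct almost surely, so q = 1.
(Algebraic check: The pgf is f(s) = 8/15 + 4/15·s + 1/5·s². The extinction probability q is the smallest fixed point of f in [0, 1]. Setting s = f(s):
  1/5·s² + (4/15 − 1)·s + 8/15 = 0
  1/5·s² − (8/15 + 1/5)·s + 8/15 = 0
which factors as (s − 1)·(1/5·s − 8/15) = 0, giving roots s = 1 and s = (8/15)/(1/5) = 8/3. Since 8/3 ≥ 1, the smallest root in [0, 1] is s = 1.)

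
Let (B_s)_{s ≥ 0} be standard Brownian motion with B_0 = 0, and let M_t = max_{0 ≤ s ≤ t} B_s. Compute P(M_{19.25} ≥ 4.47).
P(M_{19.25} ≥ 4.47) = 2·P(B_{19.25} ≥ 4.47) = 2(1 − Φ(4.47/√19.25)) ≈ 0.3083

By the reflection principle for Brownian motion, P(M_t ≥ a) = 2 · P(B_t ≥ a) for a ≥ 0. Since B_t ~ N(0, t), P(B_t ≥ 4.47) = 1 − Φ(4.47/√t) = 1 − Φ(4.47/√19.25) = 1 − Φ(1.0188). So
  P(M_{19.25} ≥ 4.47) = 2(1 − Φ(1.0188)) ≈ 0.3083.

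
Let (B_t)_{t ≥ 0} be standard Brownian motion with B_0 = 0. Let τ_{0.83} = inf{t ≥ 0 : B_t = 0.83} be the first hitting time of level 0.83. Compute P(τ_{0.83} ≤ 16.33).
P(τ_{0.83} ≤ 16.33) = 2(1 − Φ(0.83/√16.33)) = 2(1 − Φ(0.2054)) ≈ 0.8373

By the reflection principle for standard BM, P(τ_b ≤ t) = 2 · P(B_t ≥ b). Since B_t ~ N(0, t), P(B_t ≥ 0.83) = 1 − Φ(0.83/√t) = 1 − Φ(0.83/√16.33) = 1 − Φ(0.2054) ≈ 0.41863. Doubling: P(τ_{0.83} ≤ 16.33) ≈ 2 · 0.41863 = 0.83726 ≈ 0.8373.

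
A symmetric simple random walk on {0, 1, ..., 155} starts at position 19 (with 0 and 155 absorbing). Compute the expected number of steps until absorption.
E[τ | X_0 = 19] = 2584

Let v_k = E[τ | X_0 = k]. Boundary: v_0 = v_155 = 0. Recurrence: v_k = 1 + (v_{k-1} + v_{k+1})/2 for 1 ≤ k ≤ 154. The particular solution to v_k − (v_{k-1} + v_{k+1})/2 = 1 is v_k = −k^2. Adding homogeneous solution A + B k and matching boundaries gives v_k = k (155 − k). Substituting k = 19: v_19 = 19 · 136 = 2584.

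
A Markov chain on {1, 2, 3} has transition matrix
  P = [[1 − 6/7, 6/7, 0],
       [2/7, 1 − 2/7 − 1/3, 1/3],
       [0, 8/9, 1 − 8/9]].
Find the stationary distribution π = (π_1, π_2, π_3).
π = (8/41, 24/41, 9/41)

This is a birth-death chain on three states, which satisfies detailed balance: π_1 · P_{12} = π_2 · P_{21} and π_2 · P_{23} = π_3 · P_{32}.
From π_1 · 6/7 = π_2 · 2/7: π_2/π_1 = (6/7)/(2/7) = 3.
From π_2 · 1/3 = π_3 · 8/9: π_3/π_2 = (1/3)/(8/9) = 3/8.
Take π_1 proportional to 1; then unnormalized π = (1, 3, 9/8). Normalize by dividing by the sum 41/8:
  π = (8/41, 24/41, 9/41).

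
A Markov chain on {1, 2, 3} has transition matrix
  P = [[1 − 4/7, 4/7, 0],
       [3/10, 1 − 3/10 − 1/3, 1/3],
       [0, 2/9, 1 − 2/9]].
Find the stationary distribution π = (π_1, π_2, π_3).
π = (21/121, 40/121, 60/121)

This is a birth-death chain on three states, which satisfies detailed balance: π_1 · P_{12} = π_2 · P_{21} and π_2 · P_{23} = π_3 · P_{32}.
From π_1 · 4/7 = π_2 · 3/10: π_2/π_1 = (4/7)/(3/10) = 40/21.
From π_2 · 1/3 = π_3 · 2/9: π_3/π_2 = (1/3)/(2/9) = 3/2.
Take π_1 proportional to 1; then unnormalized π = (1, 40/21, 20/7). Normalize by dividing by the sum 121/21:
  π = (21/121, 40/121, 60/121).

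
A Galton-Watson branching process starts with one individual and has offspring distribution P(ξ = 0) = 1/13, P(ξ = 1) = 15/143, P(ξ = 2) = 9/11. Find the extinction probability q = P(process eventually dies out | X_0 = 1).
q = 11/117

The pgf is f(s) = 1/13 + 15/143·s + 9/11·s². The extinction probability q is the smallest fixed point of f in [0, 1]. Setting s = f(s):
  9/11·s² + (15/143 − 1)·s + 1/13 = 0
  9/11·s² − (1/13 + 9/11)·s + 1/13 = 0
which factors as (s − 1)·(9/11·s − 1/13) = 0, giving roots s = 1 and s = (1/13)/(9/11) = 11/117.
Mean offspring μ = 15/143 + 2·9/11 = 249/143 > 1 (supercritical), so q < 1. The extinction probability is the smaller root: q = (1/13)/(9/11) = 11/117.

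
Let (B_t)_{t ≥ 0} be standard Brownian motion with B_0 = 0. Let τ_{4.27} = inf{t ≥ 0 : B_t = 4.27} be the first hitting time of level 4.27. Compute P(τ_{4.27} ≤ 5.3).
P(τ_{4.27} ≤ 5.3) = 2(1 − Φ(4.27/√5.3)) = 2(1 − Φ(1.8548)) ≈ 0.0636

By the reflection principle for standard BM, P(τ_b ≤ t) = 2 · P(B_t ≥ b). Since B_t ~ N(0, t), P(B_t ≥ 4.27) = 1 − Φ(4.27/√t) = 1 − Φ(4.27/√5.3) = 1 − Φ(1.8548) ≈ 0.03181. Doubling: P(τ_{4.27} ≤ 5.3) ≈ 2 · 0.03181 = 0.06362 ≈ 0.0636.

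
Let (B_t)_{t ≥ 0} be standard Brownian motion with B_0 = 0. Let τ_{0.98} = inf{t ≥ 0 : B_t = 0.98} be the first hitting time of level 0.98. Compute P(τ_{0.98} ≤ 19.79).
P(τ_{0.98} ≤ 19.79) = 2(1 − Φ(0.98/√19.79)) = 2(1 − Φ(0.2203)) ≈ 0.8256

By the reflection principle for standard BM, P(τ_b ≤ t) = 2 · P(B_t ≥ b). Since B_t ~ N(0, t), P(B_t ≥ 0.98) = 1 − Φ(0.98/√t) = 1 − Φ(0.98/√19.79) = 1 − Φ(0.2203) ≈ 0.41282. Doubling: P(τ_{0.98} ≤ 19.79) ≈ 2 · 0.41282 = 0.82564 ≈ 0.8256.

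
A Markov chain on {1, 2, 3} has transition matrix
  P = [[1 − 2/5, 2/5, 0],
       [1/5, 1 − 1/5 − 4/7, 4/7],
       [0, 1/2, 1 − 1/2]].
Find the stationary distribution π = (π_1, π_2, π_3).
π = (7/37, 14/37, 16/37)

This is a birth-death chain on three states, which satisfies detailed balance: π_1 · P_{12} = π_2 · P_{21} and π_2 · P_{23} = π_3 · P_{32}.
From π_1 · 2/5 = π_2 · 1/5: π_2/π_1 = (2/5)/(1/5) = 2.
From π_2 · 4/7 = π_3 · 1/2: π_3/π_2 = (4/7)/(1/2) = 8/7.
Take π_1 proportional to 1; then unnormalized π = (1, 2, 16/7). Normalize by dividing by the sum 37/7:
  π = (7/37, 14/37, 16/37).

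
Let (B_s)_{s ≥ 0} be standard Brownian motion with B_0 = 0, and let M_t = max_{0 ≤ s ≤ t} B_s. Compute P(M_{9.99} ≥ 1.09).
P(M_{9.99} ≥ 1.09) = 2·P(B_{9.99} ≥ 1.09) = 2(1 − Φ(1.09/√9.99)) ≈ 0.7302

By the reflection principle for Brownian motion, P(M_t ≥ a) = 2 · P(B_t ≥ a) for a ≥ 0. Since B_t ~ N(0, t), P(B_t ≥ 1.09) = 1 − Φ(1.09/√t) = 1 − Φ(1.09/√9.99) = 1 − Φ(0.3449). So
  P(M_{9.99} ≥ 1.09) = 2(1 − Φ(0.3449)) ≈ 0.7302.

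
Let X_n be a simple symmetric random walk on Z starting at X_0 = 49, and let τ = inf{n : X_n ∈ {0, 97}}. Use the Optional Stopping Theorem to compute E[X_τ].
E[X_τ] = 49

X_n is a martingale and τ is a bounded-mean stopping time (indeed τ is finite a.s. with bounded expectation since the walk is in a bounded region). By the OST, E[X_τ] = E[X_0] = 49. Equivalently: E[X_τ] = 97 · P(hit 97 first) + 0 · P(hit 0 first) = 97 · (49/97) = 49.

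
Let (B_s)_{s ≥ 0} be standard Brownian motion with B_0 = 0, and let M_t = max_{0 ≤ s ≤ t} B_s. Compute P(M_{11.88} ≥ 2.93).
P(M_{11.88} ≥ 2.93) = 2·P(B_{11.88} ≥ 2.93) = 2(1 − Φ(2.93/√11.88)) ≈ 0.3953

By the reflection principle for Brownian motion, P(M_t ≥ a) = 2 · P(B_t ≥ a) for a ≥ 0. Since B_t ~ N(0, t), P(B_t ≥ 2.93) = 1 − Φ(2.93/√t) = 1 − Φ(2.93/√11.88) = 1 − Φ(0.8501). So
  P(M_{11.88} ≥ 2.93) = 2(1 − Φ(0.8501)) ≈ 0.3953.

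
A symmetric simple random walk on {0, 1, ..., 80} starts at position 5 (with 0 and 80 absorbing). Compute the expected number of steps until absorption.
E[τ | X_0 = 5] = 375

Let v_k = E[τ | X_0 = k]. Boundary: v_0 = v_80 = 0. Recurrence: v_k = 1 + (v_{k-1} + v_{k+1})/2 for 1 ≤ k ≤ 79. The particular solution to v_k − (v_{k-1} + v_{k+1})/2 = 1 is v_k = −k^2. Adding homogeneous solution A + B k and matching boundaries gives v_k = k (80 − k). Substituting k = 5: v_5 = 5 · 75 = 375.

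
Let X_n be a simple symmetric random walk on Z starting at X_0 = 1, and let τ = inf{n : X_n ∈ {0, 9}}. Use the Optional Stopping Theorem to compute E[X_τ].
E[X_τ] = 1

X_n is a martingale and τ is a bounded-mean stopping time (indeed τ is finite a.s. with bounded expectation since the walk is in a bounded region). By the OST, E[X_τ] = E[X_0] = 1. Equivalently: E[X_τ] = 9 · P(hit 9 first) + 0 · P(hit 0 first) = 9 · (1/9) = 1.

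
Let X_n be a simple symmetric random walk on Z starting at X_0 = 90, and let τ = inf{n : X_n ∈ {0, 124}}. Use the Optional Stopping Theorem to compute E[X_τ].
E[X_τ] = 90

X_n is a martingale and τ is a bounded-mean stopping time (indeed τ is finite a.s. with bounded expectation since the walk is in a bounded region). By the OST, E[X_τ] = E[X_0] = 90. Equivalently: E[X_τ] = 124 · P(hit 124 first) + 0 · P(hit 0 first) = 124 · (90/124) = 90.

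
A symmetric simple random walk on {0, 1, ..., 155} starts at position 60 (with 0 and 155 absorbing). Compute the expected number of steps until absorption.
E[τ | X_0 = 60] = 5700

Let v_k = E[τ | X_0 = k]. Boundary: v_0 = v_155 = 0. Recurrence: v_k = 1 + (v_{k-1} + v_{k+1})/2 for 1 ≤ k ≤ 154. The particular solution to v_k − (v_{k-1} + v_{k+1})/2 = 1 is v_k = −k^2. Adding homogeneous solution A + B k and matching boundaries gives v_k = k (155 − k). Substituting k = 60: v_60 = 60 · 95 = 5700.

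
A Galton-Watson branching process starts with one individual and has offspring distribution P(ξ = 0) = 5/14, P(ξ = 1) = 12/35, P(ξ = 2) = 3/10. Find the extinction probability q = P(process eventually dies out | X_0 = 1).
q = 1

Mean offspring μ = 0·5/14 + 1·12/35 + 2·3/10 = 33/35 ≤ 1. For μ ≤ 1 with offspring not concentrated at 1, the Galton-Watson process goes extinct almost surely, so q = 1.
(Algebraic check: The pgf is f(s) = 5/14 + 12/35·s + 3/10·s². The extinction probability q is the smallest fixed point of f in [0, 1]. Setting s = f(s):
  3/10·s² + (12/35 − 1)·s + 5/14 = 0
  3/10·s² − (5/14 + 3/10)·s + 5/14 = 0
which factors as (s − 1)·(3/10·s − 5/14) = 0, giving roots s = 1 and s = (5/14)/(3/10) = 25/21. Since 25/21 ≥ 1, the smallest root in [0, 1] is s = 1.)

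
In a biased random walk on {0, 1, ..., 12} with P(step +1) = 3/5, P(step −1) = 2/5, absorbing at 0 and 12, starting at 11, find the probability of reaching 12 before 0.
P(hit 12 before 0) = (1 − (2/3)^11) / (1 − (2/3)^12) = 525297/527345

Let u_k denote P(reach 12 before 0 | start at k). Boundary: u_0 = 0, u_12 = 1. Recurrence: u_k = 3/5·u_{k+1} + 2/5·u_{k-1} for 1 ≤ k ≤ 11. Try u_k = A + B·r^k with r = q/p = (2/5)/(3/5) = 2/3. Substitution satisfies the recurrence; boundary conditions give:
  u_k = (1 − r^k) / (1 − r^N) = (1 − (2/3)^11) / (1 − (2/3)^12) = 525297/527345.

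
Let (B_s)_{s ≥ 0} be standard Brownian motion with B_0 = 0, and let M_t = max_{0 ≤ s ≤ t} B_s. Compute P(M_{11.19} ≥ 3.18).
P(M_{11.19} ≥ 3.18) = 2·P(B_{11.19} ≥ 3.18) = 2(1 − Φ(3.18/√11.19)) ≈ 0.3418

By the reflection principle for Brownian motion, P(M_t ≥ a) = 2 · P(B_t ≥ a) for a ≥ 0. Since B_t ~ N(0, t), P(B_t ≥ 3.18) = 1 − Φ(3.18/√t) = 1 − Φ(3.18/√11.19) = 1 − Φ(0.9506). So
  P(M_{11.19} ≥ 3.18) = 2(1 − Φ(0.9506)) ≈ 0.3418.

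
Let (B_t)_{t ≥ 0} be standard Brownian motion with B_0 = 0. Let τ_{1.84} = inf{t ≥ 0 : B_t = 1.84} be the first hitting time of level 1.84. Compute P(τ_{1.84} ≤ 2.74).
P(τ_{1.84} ≤ 2.74) = 2(1 − Φ(1.84/√2.74)) = 2(1 − Φ(1.1116)) ≈ 0.2663

By the reflection principle for standard BM, P(τ_b ≤ t) = 2 · P(B_t ≥ b). Since B_t ~ N(0, t), P(B_t ≥ 1.84) = 1 − Φ(1.84/√t) = 1 − Φ(1.84/√2.74) = 1 − Φ(1.1116) ≈ 0.13316. Doubling: P(τ_{1.84} ≤ 2.74) ≈ 2 · 0.13316 = 0.26632 ≈ 0.2663.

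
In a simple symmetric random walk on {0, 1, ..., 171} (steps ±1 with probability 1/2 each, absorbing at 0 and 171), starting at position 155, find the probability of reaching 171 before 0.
P(hit 171 before 0) = 155/171

Let u_k = P(hit 171 before 0 | start at k). Then u_0 = 0, u_171 = 1, and u_k = u_{k-1}/2 + u_{k+1}/2 for 1 ≤ k ≤ 170. This harmonic recurrence is solved by u_k = k/171, giving u_155 = 155/171.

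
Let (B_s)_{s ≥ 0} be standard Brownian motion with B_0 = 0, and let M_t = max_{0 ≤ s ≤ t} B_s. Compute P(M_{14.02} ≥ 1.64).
P(M_{14.02} ≥ 1.64) = 2·P(B_{14.02} ≥ 1.64) = 2(1 − Φ(1.64/√14.02)) ≈ 0.6614

By the reflection principle for Brownian motion, P(M_t ≥ a) = 2 · P(B_t ≥ a) for a ≥ 0. Since B_t ~ N(0, t), P(B_t ≥ 1.64) = 1 − Φ(1.64/√t) = 1 − Φ(1.64/√14.02) = 1 − Φ(0.4380). So
  P(M_{14.02} ≥ 1.64) = 2(1 − Φ(0.4380)) ≈ 0.6614.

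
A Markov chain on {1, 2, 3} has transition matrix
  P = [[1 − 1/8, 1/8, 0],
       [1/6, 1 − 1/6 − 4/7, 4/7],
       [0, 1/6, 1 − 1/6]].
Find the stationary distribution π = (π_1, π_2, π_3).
π = (28/121, 21/121, 72/121)

This is a birth-death chain on three states, which satisfies detailed balance: π_1 · P_{12} = π_2 · P_{21} and π_2 · P_{23} = π_3 · P_{32}.
From π_1 · 1/8 = π_2 · 1/6: π_2/π_1 = (1/8)/(1/6) = 3/4.
From π_2 · 4/7 = π_3 · 1/6: π_3/π_2 = (4/7)/(1/6) = 24/7.
Take π_1 proportional to 1; then unnormalized π = (1, 3/4, 18/7). Normalize by dividing by the sum 121/28:
  π = (28/121, 21/121, 72/121).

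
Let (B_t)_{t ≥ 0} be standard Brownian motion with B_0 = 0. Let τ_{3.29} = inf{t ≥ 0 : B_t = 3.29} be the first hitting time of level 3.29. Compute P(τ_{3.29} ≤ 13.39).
P(τ_{3.29} ≤ 13.39) = 2(1 − Φ(3.29/√13.39)) = 2(1 − Φ(0.8991)) ≈ 0.3686

By the reflection principle for standard BM, P(τ_b ≤ t) = 2 · P(B_t ≥ b). Since B_t ~ N(0, t), P(B_t ≥ 3.29) = 1 − Φ(3.29/√t) = 1 − Φ(3.29/√13.39) = 1 − Φ(0.8991) ≈ 0.18430. Doubling: P(τ_{3.29} ≤ 13.39) ≈ 2 · 0.18430 = 0.36860 ≈ 0.3686.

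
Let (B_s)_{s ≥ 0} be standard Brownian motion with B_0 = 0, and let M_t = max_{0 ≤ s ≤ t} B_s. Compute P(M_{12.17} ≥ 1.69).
P(M_{12.17} ≥ 1.69) = 2·P(B_{12.17} ≥ 1.69) = 2(1 − Φ(1.69/√12.17)) ≈ 0.6281

By the reflection principle for Brownian motion, P(M_t ≥ a) = 2 · P(B_t ≥ a) for a ≥ 0. Since B_t ~ N(0, t), P(B_t ≥ 1.69) = 1 − Φ(1.69/√t) = 1 − Φ(1.69/√12.17) = 1 − Φ(0.4844). So
  P(M_{12.17} ≥ 1.69) = 2(1 − Φ(0.4844)) ≈ 0.6281.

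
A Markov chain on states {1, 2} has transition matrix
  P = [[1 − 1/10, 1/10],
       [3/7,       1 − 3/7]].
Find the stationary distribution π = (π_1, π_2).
π_1 = 30/37, π_2 = 7/37

Solve πP = π with π_1 + π_2 = 1. From πP = π: π_1 · (1 − 1/10) + π_2 · 3/7 = π_1 ⇒ π_2 · 3/7 = π_1 · 1/10 ⇒ π_2/π_1 = (1/10)/(3/7) = 7/30. Together with π_1 + π_2 = 1:
  π_1 = (3/7)/(1/10 + 3/7) = (3/7)/(37/70) = 30/37,
  π_2 = (1/10)/(1/10 + 3/7) = (1/10)/(37/70) = 7/37.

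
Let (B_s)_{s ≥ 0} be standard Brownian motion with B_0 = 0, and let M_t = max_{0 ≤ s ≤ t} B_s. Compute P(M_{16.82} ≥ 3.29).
P(M_{16.82} ≥ 3.29) = 2·P(B_{16.82} ≥ 3.29) = 2(1 − Φ(3.29/√16.82)) ≈ 0.4224

By the reflection principle for Brownian motion, P(M_t ≥ a) = 2 · P(B_t ≥ a) for a ≥ 0. Since B_t ~ N(0, t), P(B_t ≥ 3.29) = 1 − Φ(3.29/√t) = 1 − Φ(3.29/√16.82) = 1 − Φ(0.8022). So
  P(M_{16.82} ≥ 3.29) = 2(1 − Φ(0.8022)) ≈ 0.4224.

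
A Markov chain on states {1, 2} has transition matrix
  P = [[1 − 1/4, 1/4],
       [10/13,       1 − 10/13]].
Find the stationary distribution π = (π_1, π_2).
π_1 = 40/53, π_2 = 13/53

Solve πP = π with π_1 + π_2 = 1. From πP = π: π_1 · (1 − 1/4) + π_2 · 10/13 = π_1 ⇒ π_2 · 10/13 = π_1 · 1/4 ⇒ π_2/π_1 = (1/4)/(10/13) = 13/40. Together with π_1 + π_2 = 1:
  π_1 = (10/13)/(1/4 + 10/13) = (10/13)/(53/52) = 40/53,
  π_2 = (1/4)/(1/4 + 10/13) = (1/4)/(53/52) = 13/53.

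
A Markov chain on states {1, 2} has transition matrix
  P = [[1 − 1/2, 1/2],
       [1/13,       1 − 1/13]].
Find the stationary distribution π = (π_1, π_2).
π_1 = 2/15, π_2 = 13/15

Solve πP = π with π_1 + π_2 = 1. From πP = π: π_1 · (1 − 1/2) + π_2 · 1/13 = π_1 ⇒ π_2 · 1/13 = π_1 · 1/2 ⇒ π_2/π_1 = (1/2)/(1/13) = 13/2. Together with π_1 + π_2 = 1:
  π_1 = (1/13)/(1/2 + 1/13) = (1/13)/(15/26) = 2/15,
  π_2 = (1/2)/(1/2 + 1/13) = (1/2)/(15/26) = 13/15.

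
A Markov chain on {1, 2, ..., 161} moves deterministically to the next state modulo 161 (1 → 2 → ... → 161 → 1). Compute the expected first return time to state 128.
E[T_128 | X_0 = 128] = 161

The chain cycles deterministically, so starting at state 128 it returns in exactly 161 steps. Equivalently, the stationary distribution is uniform π_j = 1/161 for every state j, so by Kac's formula E[T_128] = 1/π_128 = 161.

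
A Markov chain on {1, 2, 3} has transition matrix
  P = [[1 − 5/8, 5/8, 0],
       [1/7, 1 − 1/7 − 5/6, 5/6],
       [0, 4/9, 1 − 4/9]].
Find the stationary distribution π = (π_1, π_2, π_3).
π = (64/869, 280/869, 525/869)

This is a birth-death chain on three states, which satisfies detailed balance: π_1 · P_{12} = π_2 · P_{21} and π_2 · P_{23} = π_3 · P_{32}.
From π_1 · 5/8 = π_2 · 1/7: π_2/π_1 = (5/8)/(1/7) = 35/8.
From π_2 · 5/6 = π_3 · 4/9: π_3/π_2 = (5/6)/(4/9) = 15/8.
Take π_1 proportional to 1; then unnormalized π = (1, 35/8, 525/64). Normalize by dividing by the sum 869/64:
  π = (64/869, 280/869, 525/869).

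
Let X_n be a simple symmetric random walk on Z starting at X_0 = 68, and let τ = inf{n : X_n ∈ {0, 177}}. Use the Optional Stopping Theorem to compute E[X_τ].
E[X_τ] = 68

X_n is a martingale and τ is a bounded-mean stopping time (indeed τ is finite a.s. with bounded expectation since the walk is in a bounded region). By the OST, E[X_τ] = E[X_0] = 68. Equivalently: E[X_τ] = 177 · P(hit 177 first) + 0 · P(hit 0 first) = 177 · (68/177) = 68.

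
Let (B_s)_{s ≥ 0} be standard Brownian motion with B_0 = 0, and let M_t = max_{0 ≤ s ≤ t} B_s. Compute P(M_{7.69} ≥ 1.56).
P(M_{7.69} ≥ 1.56) = 2·P(B_{7.69} ≥ 1.56) = 2(1 − Φ(1.56/√7.69)) ≈ 0.5737

By the reflection principle for Brownian motion, P(M_t ≥ a) = 2 · P(B_t ≥ a) for a ≥ 0. Since B_t ~ N(0, t), P(B_t ≥ 1.56) = 1 − Φ(1.56/√t) = 1 − Φ(1.56/√7.69) = 1 − Φ(0.5626). So
  P(M_{7.69} ≥ 1.56) = 2(1 − Φ(0.5626)) ≈ 0.5737.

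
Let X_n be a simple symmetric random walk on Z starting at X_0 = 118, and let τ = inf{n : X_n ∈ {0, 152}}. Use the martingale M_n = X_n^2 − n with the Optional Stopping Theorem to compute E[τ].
E[τ] = 4012

M_n = X_n^2 − n is a martingale (since E[X_{n+1}^2 | F_n] = X_n^2 + 1). By OST (τ has finite mean in a bounded region), E[M_τ] = E[M_0] = X_0^2 − 0 = 118^2 = 13924. Also E[M_τ] = E[X_τ^2] − E[τ]. The walk exits at 0 or 152, with P(hit 152 first) = 118/152, so E[X_τ^2] = 152^2 · 118/152 + 0 = 17936. Thus E[τ] = E[X_τ^2] − E[M_τ] = 17936 − 13924 = 4012 = 118(152 − 118) = 4012.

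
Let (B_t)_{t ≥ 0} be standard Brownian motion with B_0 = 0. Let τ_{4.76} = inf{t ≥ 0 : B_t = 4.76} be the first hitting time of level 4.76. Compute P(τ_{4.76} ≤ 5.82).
P(τ_{4.76} ≤ 5.82) = 2(1 − Φ(4.76/√5.82)) = 2(1 − Φ(1.9731)) ≈ 0.0485

By the reflection principle for standard BM, P(τ_b ≤ t) = 2 · P(B_t ≥ b). Since B_t ~ N(0, t), P(B_t ≥ 4.76) = 1 − Φ(4.76/√t) = 1 − Φ(4.76/√5.82) = 1 − Φ(1.9731) ≈ 0.02424. Doubling: P(τ_{4.76} ≤ 5.82) ≈ 2 · 0.02424 = 0.04848 ≈ 0.0485.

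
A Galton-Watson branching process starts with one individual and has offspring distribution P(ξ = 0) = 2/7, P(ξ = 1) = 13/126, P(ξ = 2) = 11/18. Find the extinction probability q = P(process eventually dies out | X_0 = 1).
q = 36/77

The pgf is f(s) = 2/7 + 13/126·s + 11/18·s². The extinction probability q is the smallest fixed point of f in [0, 1]. Setting s = f(s):
  11/18·s² + (13/126 − 1)·s + 2/7 = 0
  11/18·s² − (2/7 + 11/18)·s + 2/7 = 0
which factors as (s − 1)·(11/18·s − 2/7) = 0, giving roots s = 1 and s = (2/7)/(11/18) = 36/77.
Mean offspring μ = 13/126 + 2·11/18 = 167/126 > 1 (supercritical), so q < 1. The extinction probability is the smaller root: q = (2/7)/(11/18) = 36/77.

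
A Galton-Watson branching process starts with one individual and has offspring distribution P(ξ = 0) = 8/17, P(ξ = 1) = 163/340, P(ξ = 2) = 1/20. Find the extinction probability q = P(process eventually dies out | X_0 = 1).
q = 1

Mean offspring μ = 0·8/17 + 1·163/340 + 2·1/20 = 197/340 ≤ 1. For μ ≤ 1 with offspring not concentrated at 1, the Galton-Watson process goes extinct almost surely, so q = 1.
(Algebraic check: The pgf is f(s) = 8/17 + 163/340·s + 1/20·s². The extinction probability q is the smallest fixed point of f in [0, 1]. Setting s = f(s):
  1/20·s² + (163/340 − 1)·s + 8/17 = 0
  1/20·s² − (8/17 + 1/20)·s + 8/17 = 0
which factors as (s − 1)·(1/20·s − 8/17) = 0, giving roots s = 1 and s = (8/17)/(1/20) = 160/17. Since 160/17 ≥ 1, the smallest root in [0, 1] is s = 1.)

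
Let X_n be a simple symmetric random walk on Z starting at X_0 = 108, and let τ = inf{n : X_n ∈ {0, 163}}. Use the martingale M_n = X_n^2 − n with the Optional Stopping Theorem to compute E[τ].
E[τ] = 5940

M_n = X_n^2 − n is a martingale (since E[X_{n+1}^2 | F_n] = X_n^2 + 1). By OST (τ has finite mean in a bounded region), E[M_τ] = E[M_0] = X_0^2 − 0 = 108^2 = 11664. Also E[M_τ] = E[X_τ^2] − E[τ]. The walk exits at 0 or 163, with P(hit 163 first) = 108/163, so E[X_τ^2] = 163^2 · 108/163 + 0 = 17604. Thus E[τ] = E[X_τ^2] − E[M_τ] = 17604 − 11664 = 5940 = 108(163 − 108) = 5940.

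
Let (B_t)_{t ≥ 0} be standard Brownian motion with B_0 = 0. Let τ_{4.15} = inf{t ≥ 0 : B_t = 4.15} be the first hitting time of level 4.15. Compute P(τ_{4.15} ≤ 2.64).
P(τ_{4.15} ≤ 2.64) = 2(1 − Φ(4.15/√2.64)) = 2(1 − Φ(2.5541)) ≈ 0.0106

By the reflection principle for standard BM, P(τ_b ≤ t) = 2 · P(B_t ≥ b). Since B_t ~ N(0, t), P(B_t ≥ 4.15) = 1 − Φ(4.15/√t) = 1 − Φ(4.15/√2.64) = 1 − Φ(2.5541) ≈ 0.00532. Doubling: P(τ_{4.15} ≤ 2.64) ≈ 2 · 0.00532 = 0.01064 ≈ 0.0106.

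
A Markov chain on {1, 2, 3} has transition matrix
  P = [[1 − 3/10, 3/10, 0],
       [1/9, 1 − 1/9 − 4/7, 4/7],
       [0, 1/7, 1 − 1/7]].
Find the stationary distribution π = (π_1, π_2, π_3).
π = (2/29, 27/145, 108/145)

This is a birth-death chain on three states, which satisfies detailed balance: π_1 · P_{12} = π_2 · P_{21} and π_2 · P_{23} = π_3 · P_{32}.
From π_1 · 3/10 = π_2 · 1/9: π_2/π_1 = (3/10)/(1/9) = 27/10.
From π_2 · 4/7 = π_3 · 1/7: π_3/π_2 = (4/7)/(1/7) = 4.
Take π_1 proportional to 1; then unnormalized π = (1, 27/10, 54/5). Normalize by dividing by the sum 29/2:
  π = (2/29, 27/145, 108/145).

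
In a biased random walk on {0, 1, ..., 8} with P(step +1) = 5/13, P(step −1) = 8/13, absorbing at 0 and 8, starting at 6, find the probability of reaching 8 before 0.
P(hit 8 before 0) = (1 − (8/5)^6) / (1 − (8/5)^8) = 158025/420169

Let u_k denote P(reach 8 before 0 | start at k). Boundary: u_0 = 0, u_8 = 1. Recurrence: u_k = 5/13·u_{k+1} + 8/13·u_{k-1} for 1 ≤ k ≤ 7. Try u_k = A + B·r^k with r = q/p = (8/13)/(5/13) = 8/5. Substitution satisfies the recurrence; boundary conditions give:
  u_k = (1 − r^k) / (1 − r^N) = (1 − (8/5)^6) / (1 − (8/5)^8) = 158025/420169.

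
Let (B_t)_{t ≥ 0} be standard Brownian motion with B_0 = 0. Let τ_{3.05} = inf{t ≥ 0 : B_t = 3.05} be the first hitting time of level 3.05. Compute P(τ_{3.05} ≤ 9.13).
P(τ_{3.05} ≤ 9.13) = 2(1 − Φ(3.05/√9.13)) = 2(1 − Φ(1.0094)) ≈ 0.3128

By the reflection principle for standard BM, P(τ_b ≤ t) = 2 · P(B_t ≥ b). Since B_t ~ N(0, t), P(B_t ≥ 3.05) = 1 − Φ(3.05/√t) = 1 − Φ(3.05/√9.13) = 1 − Φ(1.0094) ≈ 0.15639. Doubling: P(τ_{3.05} ≤ 9.13) ≈ 2 · 0.15639 = 0.31278 ≈ 0.3128.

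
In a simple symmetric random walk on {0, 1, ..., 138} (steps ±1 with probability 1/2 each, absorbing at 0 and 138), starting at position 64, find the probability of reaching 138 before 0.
P(hit 138 before 0) = 64/138 = 32/69

Let u_k = P(hit 138 before 0 | start at k). Then u_0 = 0, u_138 = 1, and u_k = u_{k-1}/2 + u_{k+1}/2 for 1 ≤ k ≤ 137. This harmonic recurrence is solved by u_k = k/138, giving u_64 = 64/138 = 32/69.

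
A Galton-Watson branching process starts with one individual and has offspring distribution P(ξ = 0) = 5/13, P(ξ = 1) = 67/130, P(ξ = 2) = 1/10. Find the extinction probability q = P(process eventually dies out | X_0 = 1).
q = 1

Mean offspring μ = 0·5/13 + 1·67/130 + 2·1/10 = 93/130 ≤ 1. For μ ≤ 1 with offspring not concentrated at 1, the Galton-Watson process goes extinct almost surely, so q = 1.
(Algebraic check: The pgf is f(s) = 5/13 + 67/130·s + 1/10·s². The extinction probability q is the smallest fixed point of f in [0, 1]. Setting s = f(s):
  1/10·s² + (67/130 − 1)·s + 5/13 = 0
  1/10·s² − (5/13 + 1/10)·s + 5/13 = 0
which factors as (s − 1)·(1/10·s − 5/13) = 0, giving roots s = 1 and s = (5/13)/(1/10) = 50/13. Since 50/13 ≥ 1, the smallest root in [0, 1] is s = 1.)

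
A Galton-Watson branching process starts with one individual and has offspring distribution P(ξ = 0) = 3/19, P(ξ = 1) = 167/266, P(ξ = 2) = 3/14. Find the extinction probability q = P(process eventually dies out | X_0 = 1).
q = 14/19

The pgf is f(s) = 3/19 + 167/266·s + 3/14·s². The extinction probability q is the smallest fixed point of f in [0, 1]. Setting s = f(s):
  3/14·s² + (167/266 − 1)·s + 3/19 = 0
  3/14·s² − (3/19 + 3/14)·s + 3/19 = 0
which factors as (s − 1)·(3/14·s − 3/19) = 0, giving roots s = 1 and s = (3/19)/(3/14) = 14/19.
Mean offspring μ = 167/266 + 2·3/14 = 281/266 > 1 (supercritical), so q < 1. The extinction probability is the smaller root: q = (3/19)/(3/14) = 14/19.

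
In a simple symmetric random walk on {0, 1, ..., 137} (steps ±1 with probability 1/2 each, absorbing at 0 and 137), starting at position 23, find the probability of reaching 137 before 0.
P(hit 137 before 0) = 23/137

Let u_k = P(hit 137 before 0 | start at k). Then u_0 = 0, u_137 = 1, and u_k = u_{k-1}/2 + u_{k+1}/2 for 1 ≤ k ≤ 136. This harmonic recurrence is solved by u_k = k/137, giving u_23 = 23/137.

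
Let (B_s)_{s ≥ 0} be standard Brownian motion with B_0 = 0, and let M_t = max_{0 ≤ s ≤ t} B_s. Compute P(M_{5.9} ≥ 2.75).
P(M_{5.9} ≥ 2.75) = 2·P(B_{5.9} ≥ 2.75) = 2(1 − Φ(2.75/√5.9)) ≈ 0.2576

By the reflection principle for Brownian motion, P(M_t ≥ a) = 2 · P(B_t ≥ a) for a ≥ 0. Since B_t ~ N(0, t), P(B_t ≥ 2.75) = 1 − Φ(2.75/√t) = 1 − Φ(2.75/√5.9) = 1 − Φ(1.1322). So
  P(M_{5.9} ≥ 2.75) = 2(1 − Φ(1.1322)) ≈ 0.2576.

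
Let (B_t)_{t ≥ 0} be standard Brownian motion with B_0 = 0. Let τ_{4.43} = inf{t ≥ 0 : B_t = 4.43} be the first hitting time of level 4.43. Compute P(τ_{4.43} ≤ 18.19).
P(τ_{4.43} ≤ 18.19) = 2(1 − Φ(4.43/√18.19)) = 2(1 − Φ(1.0387)) ≈ 0.2989

By the reflection principle for standard BM, P(τ_b ≤ t) = 2 · P(B_t ≥ b). Since B_t ~ N(0, t), P(B_t ≥ 4.43) = 1 − Φ(4.43/√t) = 1 − Φ(4.43/√18.19) = 1 − Φ(1.0387) ≈ 0.14947. Doubling: P(τ_{4.43} ≤ 18.19) ≈ 2 · 0.14947 = 0.29894 ≈ 0.2989.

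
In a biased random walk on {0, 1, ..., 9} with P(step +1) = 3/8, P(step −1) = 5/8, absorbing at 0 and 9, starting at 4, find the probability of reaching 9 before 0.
P(hit 9 before 0) = (1 − (5/3)^4) / (1 − (5/3)^9) = 66096/966721

Let u_k denote P(reach 9 before 0 | start at k). Boundary: u_0 = 0, u_9 = 1. Recurrence: u_k = 3/8·u_{k+1} + 5/8·u_{k-1} for 1 ≤ k ≤ 8. Try u_k = A + B·r^k with r = q/p = (5/8)/(3/8) = 5/3. Substitution satisfies the recurrence; boundary conditions give:
  u_k = (1 − r^k) / (1 − r^N) = (1 − (5/3)^4) / (1 − (5/3)^9) = 66096/966721.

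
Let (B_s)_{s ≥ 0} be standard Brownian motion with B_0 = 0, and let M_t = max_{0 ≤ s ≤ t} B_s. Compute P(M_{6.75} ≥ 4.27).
P(M_{6.75} ≥ 4.27) = 2·P(B_{6.75} ≥ 4.27) = 2(1 − Φ(4.27/√6.75)) ≈ 0.1003

By the reflection principle for Brownian motion, P(M_t ≥ a) = 2 · P(B_t ≥ a) for a ≥ 0. Since B_t ~ N(0, t), P(B_t ≥ 4.27) = 1 − Φ(4.27/√t) = 1 − Φ(4.27/√6.75) = 1 − Φ(1.6435). So
  P(M_{6.75} ≥ 4.27) = 2(1 − Φ(1.6435)) ≈ 0.1003.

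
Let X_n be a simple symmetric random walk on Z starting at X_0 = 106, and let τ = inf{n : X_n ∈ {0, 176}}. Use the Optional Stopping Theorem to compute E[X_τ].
E[X_τ] = 106

X_n is a martingale and τ is a bounded-mean stopping time (indeed τ is finite a.s. with bounded expectation since the walk is in a bounded region). By the OST, E[X_τ] = E[X_0] = 106. Equivalently: E[X_τ] = 176 · P(hit 176 first) + 0 · P(hit 0 first) = 176 · (106/176) = 106.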